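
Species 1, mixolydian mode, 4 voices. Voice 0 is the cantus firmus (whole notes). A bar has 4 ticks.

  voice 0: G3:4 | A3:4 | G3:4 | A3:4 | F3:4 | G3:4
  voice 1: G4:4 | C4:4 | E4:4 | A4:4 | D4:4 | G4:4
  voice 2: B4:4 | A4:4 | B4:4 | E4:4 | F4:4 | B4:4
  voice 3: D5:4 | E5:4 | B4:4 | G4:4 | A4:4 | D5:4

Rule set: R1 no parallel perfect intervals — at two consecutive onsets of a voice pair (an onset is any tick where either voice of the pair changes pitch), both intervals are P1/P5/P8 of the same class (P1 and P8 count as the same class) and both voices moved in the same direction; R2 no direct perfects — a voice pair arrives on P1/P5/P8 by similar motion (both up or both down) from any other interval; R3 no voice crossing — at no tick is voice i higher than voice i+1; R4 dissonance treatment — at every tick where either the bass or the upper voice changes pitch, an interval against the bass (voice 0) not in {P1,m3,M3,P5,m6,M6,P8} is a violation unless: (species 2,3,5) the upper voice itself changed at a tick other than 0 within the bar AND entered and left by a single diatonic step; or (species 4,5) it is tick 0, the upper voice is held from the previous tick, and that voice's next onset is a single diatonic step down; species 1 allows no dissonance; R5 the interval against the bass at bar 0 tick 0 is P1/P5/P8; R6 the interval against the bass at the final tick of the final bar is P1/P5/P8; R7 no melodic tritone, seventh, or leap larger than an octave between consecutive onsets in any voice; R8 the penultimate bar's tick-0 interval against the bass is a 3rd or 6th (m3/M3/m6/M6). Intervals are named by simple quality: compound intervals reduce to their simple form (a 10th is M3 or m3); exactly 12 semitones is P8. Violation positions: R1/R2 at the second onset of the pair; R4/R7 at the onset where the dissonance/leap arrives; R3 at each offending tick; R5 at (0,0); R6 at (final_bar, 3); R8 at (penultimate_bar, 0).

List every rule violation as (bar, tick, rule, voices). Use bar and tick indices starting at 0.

(0, 0, R5, (0, 2))
(1, 0, R1, (0, 3))
(2, 0, R2, (1, 2))
(3, 0, R2, (0, 1))
(3, 0, R3, (1, 2))
(3, 0, R4, (0, 3))
(3, 1, R3, (1, 2))
(3, 2, R3, (1, 2))
(3, 3, R3, (1, 2))
(4, 0, R8, (0, 2))
(5, 0, R1, (1, 3))
(5, 0, R2, (0, 1))
(5, 0, R2, (0, 3))
(5, 0, R7, (2,))
(5, 3, R6, (0, 2))

bar 0: v0=G3 v1=G4 v2=B4 v3=D5 downbeat P5
bar 1: v0=A3 v1=C4 v2=A4 v3=E5 downbeat P5
bar 2: v0=G3 v1=E4 v2=B4 v3=B4 downbeat M3
bar 3: v0=A3 v1=A4 v2=E4 v3=G4 downbeat m7
bar 4: v0=F3 v1=D4 v2=F4 v3=A4 downbeat M3
bar 5: v0=G3 v1=G4 v2=B4 v3=D5 downbeat P5
  -> R5 @ bar 0 tick 0 v(0, 2): opens on M3
  -> R1 @ bar 1 tick 0 v(0, 3): G3/D5 P5 -> A3/E5 P5 similar
  -> R2 @ bar 2 tick 0 v(1, 2): C4/A4 M6 -> E4/B4 P5 similar
  -> R2 @ bar 3 tick 0 v(0, 1): G3/E4 M6 -> A3/A4 P8 similar
  -> R3 @ bar 3 tick 0 v(1, 2): A4 above E4
  -> R4 @ bar 3 tick 0 v(0, 3): A3/G4 m7 untreated
  -> R3 @ bar 3 tick 1 v(1, 2): A4 above E4
  -> R3 @ bar 3 tick 2 v(1, 2): A4 above E4
  -> R3 @ bar 3 tick 3 v(1, 2): A4 above E4
  -> R8 @ bar 4 tick 0 v(0, 2): penult P8 not 3rd/6th
  -> R1 @ bar 5 tick 0 v(1, 3): D4/A4 P5 -> G4/D5 P5 similar
  -> R2 @ bar 5 tick 0 v(0, 1): F3/D4 M6 -> G3/G4 P8 similar
  -> R2 @ bar 5 tick 0 v(0, 3): F3/A4 M3 -> G3/D5 P5 similar
  -> R7 @ bar 5 tick 0 v(2,): F4->B4 leap 6st
  -> R6 @ bar 5 tick 3 v(0, 2): closes on M3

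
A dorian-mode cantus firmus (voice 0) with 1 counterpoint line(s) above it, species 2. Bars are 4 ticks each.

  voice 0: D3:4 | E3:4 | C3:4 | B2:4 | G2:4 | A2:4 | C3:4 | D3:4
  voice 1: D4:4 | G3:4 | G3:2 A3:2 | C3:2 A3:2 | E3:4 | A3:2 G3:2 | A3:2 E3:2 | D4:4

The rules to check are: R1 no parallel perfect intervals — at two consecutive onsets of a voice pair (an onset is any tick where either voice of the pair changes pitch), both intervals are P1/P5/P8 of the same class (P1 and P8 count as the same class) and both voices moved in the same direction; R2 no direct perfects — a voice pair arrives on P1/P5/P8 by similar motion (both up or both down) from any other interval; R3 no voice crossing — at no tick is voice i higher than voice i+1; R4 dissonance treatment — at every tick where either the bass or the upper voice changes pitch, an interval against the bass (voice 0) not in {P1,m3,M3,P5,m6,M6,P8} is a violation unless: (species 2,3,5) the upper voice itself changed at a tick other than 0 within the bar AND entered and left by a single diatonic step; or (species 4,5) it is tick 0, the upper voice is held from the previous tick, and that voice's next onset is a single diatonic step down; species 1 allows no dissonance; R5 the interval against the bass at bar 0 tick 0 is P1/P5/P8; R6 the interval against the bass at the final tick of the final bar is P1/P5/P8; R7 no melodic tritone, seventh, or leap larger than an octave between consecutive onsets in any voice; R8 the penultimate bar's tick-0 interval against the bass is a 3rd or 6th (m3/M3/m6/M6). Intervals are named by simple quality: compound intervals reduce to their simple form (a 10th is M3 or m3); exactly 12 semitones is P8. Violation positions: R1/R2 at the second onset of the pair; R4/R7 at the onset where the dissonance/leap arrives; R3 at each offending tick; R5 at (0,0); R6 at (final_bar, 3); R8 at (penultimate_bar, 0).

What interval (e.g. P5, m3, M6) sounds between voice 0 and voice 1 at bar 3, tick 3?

voice 0=B2 voice 1=A3 -> m7

m7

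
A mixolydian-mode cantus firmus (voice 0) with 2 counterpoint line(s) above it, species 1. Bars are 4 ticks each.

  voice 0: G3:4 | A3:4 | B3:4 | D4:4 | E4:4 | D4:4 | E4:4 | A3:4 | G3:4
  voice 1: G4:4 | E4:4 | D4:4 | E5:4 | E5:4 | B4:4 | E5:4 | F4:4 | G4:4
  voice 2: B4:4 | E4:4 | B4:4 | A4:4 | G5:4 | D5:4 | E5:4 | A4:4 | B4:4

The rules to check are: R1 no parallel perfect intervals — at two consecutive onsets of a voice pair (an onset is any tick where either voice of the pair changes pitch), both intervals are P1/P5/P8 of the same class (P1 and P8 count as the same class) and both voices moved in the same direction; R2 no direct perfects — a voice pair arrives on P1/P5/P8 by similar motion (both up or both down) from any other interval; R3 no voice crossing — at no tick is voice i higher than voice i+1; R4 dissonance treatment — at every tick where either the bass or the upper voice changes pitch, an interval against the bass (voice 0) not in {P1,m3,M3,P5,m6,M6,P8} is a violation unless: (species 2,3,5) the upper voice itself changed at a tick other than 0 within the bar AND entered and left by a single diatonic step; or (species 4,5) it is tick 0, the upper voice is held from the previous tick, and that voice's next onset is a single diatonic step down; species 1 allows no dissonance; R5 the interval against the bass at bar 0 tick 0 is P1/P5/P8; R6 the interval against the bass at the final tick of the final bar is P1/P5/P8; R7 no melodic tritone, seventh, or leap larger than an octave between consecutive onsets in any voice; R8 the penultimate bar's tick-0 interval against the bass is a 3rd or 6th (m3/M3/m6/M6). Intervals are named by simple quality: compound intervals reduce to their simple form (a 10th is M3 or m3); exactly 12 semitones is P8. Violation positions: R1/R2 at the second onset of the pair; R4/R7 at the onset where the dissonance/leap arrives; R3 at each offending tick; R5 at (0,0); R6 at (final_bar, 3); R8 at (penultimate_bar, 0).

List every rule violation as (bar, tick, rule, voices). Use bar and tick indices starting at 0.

(0, 0, R5, (0, 2))
(1, 0, R2, (1, 2))
(2, 0, R2, (0, 2))
(3, 0, R3, (1, 2))
(3, 0, R4, (0, 1))
(3, 0, R7, (1,))
(3, 1, R3, (1, 2))
(3, 2, R3, (1, 2))
(3, 3, R3, (1, 2))
(4, 0, R7, (2,))
(5, 0, R2, (0, 2))
(6, 0, R1, (0, 2))
(6, 0, R2, (0, 1))
(6, 0, R2, (1, 2))
(7, 0, R1, (0, 2))
(7, 0, R7, (1,))
(7, 0, R8, (0, 2))
(8, 3, R6, (0, 2))

bar 0: v0=G3 v1=G4 v2=B4 downbeat M3
bar 1: v0=A3 v1=E4 v2=E4 downbeat P5
bar 2: v0=B3 v1=D4 v2=B4 downbeat P8
bar 3: v0=D4 v1=E5 v2=A4 downbeat P5
bar 4: v0=E4 v1=E5 v2=G5 downbeat m3
bar 5: v0=D4 v1=B4 v2=D5 downbeat P8
bar 6: v0=E4 v1=E5 v2=E5 downbeat P8
bar 7: v0=A3 v1=F4 v2=A4 downbeat P8
bar 8: v0=G3 v1=G4 v2=B4 downbeat M3
  -> R5 @ bar 0 tick 0 v(0, 2): opens on M3
  -> R2 @ bar 1 tick 0 v(1, 2): G4/B4 M3 -> E4/E4 P1 similar
  -> R2 @ bar 2 tick 0 v(0, 2): A3/E4 P5 -> B3/B4 P8 similar
  -> R3 @ bar 3 tick 0 v(1, 2): E5 above A4
  -> R4 @ bar 3 tick 0 v(0, 1): D4/E5 M2 untreated
  -> R7 @ bar 3 tick 0 v(1,): D4->E5 leap 14st
  -> R3 @ bar 3 tick 1 v(1, 2): E5 above A4
  -> R3 @ bar 3 tick 2 v(1, 2): E5 above A4
  -> R3 @ bar 3 tick 3 v(1, 2): E5 above A4
  -> R7 @ bar 4 tick 0 v(2,): A4->G5 leap 10st
  -> R2 @ bar 5 tick 0 v(0, 2): E4/G5 m3 -> D4/D5 P8 similar
  -> R1 @ bar 6 tick 0 v(0, 2): D4/D5 P8 -> E4/E5 P8 similar
  -> R2 @ bar 6 tick 0 v(0, 1): D4/B4 M6 -> E4/E5 P8 similar
  -> R2 @ bar 6 tick 0 v(1, 2): B4/D5 m3 -> E5/E5 P1 similar
  -> R1 @ bar 7 tick 0 v(0, 2): E4/E5 P8 -> A3/A4 P8 similar
  -> R7 @ bar 7 tick 0 v(1,): E5->F4 leap 11st
  -> R8 @ bar 7 tick 0 v(0, 2): penult P8 not 3rd/6th
  -> R6 @ bar 8 tick 3 v(0, 2): closes on M3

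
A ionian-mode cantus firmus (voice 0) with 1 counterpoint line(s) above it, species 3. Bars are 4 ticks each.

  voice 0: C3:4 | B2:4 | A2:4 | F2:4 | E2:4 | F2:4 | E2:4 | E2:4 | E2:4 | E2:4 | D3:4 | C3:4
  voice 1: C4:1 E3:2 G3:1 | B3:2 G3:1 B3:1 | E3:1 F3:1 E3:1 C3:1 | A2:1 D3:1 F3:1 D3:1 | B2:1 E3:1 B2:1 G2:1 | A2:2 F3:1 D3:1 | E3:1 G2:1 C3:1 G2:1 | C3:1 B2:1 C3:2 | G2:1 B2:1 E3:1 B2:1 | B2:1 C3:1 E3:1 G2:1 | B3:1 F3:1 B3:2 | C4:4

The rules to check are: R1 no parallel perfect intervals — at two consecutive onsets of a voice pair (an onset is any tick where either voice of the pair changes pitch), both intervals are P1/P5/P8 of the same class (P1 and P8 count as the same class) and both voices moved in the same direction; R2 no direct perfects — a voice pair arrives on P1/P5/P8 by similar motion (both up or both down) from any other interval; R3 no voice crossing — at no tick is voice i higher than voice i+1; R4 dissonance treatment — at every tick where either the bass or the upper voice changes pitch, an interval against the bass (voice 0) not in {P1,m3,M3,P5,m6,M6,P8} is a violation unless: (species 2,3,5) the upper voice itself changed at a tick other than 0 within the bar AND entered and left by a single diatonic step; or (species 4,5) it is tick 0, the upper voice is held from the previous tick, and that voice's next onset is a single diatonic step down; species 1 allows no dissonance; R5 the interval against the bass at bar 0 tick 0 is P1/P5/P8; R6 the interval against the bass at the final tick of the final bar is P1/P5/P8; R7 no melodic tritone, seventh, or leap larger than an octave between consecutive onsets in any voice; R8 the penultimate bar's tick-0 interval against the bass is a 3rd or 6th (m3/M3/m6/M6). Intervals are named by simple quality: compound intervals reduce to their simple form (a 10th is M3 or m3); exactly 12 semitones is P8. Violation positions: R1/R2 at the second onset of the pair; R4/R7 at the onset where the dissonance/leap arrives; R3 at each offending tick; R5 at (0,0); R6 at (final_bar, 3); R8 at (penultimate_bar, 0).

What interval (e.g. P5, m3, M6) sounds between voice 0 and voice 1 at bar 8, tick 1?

voice 0=E2 voice 1=B2 -> P5

P5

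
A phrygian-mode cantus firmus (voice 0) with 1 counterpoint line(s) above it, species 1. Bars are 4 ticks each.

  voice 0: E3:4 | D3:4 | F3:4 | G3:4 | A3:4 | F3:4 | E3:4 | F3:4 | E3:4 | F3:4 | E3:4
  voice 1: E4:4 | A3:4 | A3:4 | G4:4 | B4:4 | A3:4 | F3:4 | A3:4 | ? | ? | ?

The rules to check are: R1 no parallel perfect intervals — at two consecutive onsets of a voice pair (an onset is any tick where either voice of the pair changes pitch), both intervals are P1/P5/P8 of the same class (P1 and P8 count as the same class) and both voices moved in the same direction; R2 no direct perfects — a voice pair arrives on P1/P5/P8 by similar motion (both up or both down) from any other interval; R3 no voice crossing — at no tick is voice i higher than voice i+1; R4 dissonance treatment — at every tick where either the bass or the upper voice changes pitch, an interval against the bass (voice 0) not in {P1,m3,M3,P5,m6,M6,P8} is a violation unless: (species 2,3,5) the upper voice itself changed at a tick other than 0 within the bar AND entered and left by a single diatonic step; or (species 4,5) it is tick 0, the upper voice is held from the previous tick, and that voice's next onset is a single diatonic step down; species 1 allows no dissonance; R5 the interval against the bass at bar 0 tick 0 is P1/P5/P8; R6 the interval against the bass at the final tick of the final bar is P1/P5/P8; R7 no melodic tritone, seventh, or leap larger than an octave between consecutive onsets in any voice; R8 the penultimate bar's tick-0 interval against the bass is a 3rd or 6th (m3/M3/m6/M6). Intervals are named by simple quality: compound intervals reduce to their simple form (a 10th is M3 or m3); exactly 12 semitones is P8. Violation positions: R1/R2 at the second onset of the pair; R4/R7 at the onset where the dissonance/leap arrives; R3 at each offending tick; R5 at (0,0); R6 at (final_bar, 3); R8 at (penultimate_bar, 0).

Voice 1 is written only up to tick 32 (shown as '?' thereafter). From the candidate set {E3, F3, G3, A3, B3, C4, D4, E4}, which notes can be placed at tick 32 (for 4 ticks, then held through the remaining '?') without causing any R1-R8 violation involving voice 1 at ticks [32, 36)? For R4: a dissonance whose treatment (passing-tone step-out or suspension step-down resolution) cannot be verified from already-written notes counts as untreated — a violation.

{B3, C4, E4, G3}

E3: violates R2
F3: violates R4
G3: legal
A3: violates R4
B3: legal
C4: legal
D4: violates R4
E4: legal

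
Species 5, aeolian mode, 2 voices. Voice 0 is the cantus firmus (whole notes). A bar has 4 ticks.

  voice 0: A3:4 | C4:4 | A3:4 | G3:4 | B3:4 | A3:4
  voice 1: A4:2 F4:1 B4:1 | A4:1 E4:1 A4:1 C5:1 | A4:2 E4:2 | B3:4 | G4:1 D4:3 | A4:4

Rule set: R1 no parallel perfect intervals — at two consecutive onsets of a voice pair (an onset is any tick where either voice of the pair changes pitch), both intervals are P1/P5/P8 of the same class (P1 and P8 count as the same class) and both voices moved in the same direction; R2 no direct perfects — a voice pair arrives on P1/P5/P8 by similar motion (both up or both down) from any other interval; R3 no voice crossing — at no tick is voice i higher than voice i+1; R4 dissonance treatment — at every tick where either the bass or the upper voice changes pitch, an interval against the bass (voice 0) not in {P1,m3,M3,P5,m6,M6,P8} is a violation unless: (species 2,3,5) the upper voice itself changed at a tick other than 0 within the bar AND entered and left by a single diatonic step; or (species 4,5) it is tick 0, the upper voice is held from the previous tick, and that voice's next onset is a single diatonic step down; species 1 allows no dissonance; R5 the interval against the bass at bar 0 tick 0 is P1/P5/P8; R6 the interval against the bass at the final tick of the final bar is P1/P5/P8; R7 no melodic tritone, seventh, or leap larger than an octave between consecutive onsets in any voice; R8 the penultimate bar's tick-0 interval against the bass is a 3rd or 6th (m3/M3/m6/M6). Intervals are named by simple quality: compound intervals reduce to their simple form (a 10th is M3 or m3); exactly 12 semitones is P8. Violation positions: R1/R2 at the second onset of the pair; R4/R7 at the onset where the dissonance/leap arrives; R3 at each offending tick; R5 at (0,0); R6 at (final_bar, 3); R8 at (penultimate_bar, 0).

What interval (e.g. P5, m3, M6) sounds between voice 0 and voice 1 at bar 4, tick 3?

voice 0=B3 voice 1=D4 -> m3

m3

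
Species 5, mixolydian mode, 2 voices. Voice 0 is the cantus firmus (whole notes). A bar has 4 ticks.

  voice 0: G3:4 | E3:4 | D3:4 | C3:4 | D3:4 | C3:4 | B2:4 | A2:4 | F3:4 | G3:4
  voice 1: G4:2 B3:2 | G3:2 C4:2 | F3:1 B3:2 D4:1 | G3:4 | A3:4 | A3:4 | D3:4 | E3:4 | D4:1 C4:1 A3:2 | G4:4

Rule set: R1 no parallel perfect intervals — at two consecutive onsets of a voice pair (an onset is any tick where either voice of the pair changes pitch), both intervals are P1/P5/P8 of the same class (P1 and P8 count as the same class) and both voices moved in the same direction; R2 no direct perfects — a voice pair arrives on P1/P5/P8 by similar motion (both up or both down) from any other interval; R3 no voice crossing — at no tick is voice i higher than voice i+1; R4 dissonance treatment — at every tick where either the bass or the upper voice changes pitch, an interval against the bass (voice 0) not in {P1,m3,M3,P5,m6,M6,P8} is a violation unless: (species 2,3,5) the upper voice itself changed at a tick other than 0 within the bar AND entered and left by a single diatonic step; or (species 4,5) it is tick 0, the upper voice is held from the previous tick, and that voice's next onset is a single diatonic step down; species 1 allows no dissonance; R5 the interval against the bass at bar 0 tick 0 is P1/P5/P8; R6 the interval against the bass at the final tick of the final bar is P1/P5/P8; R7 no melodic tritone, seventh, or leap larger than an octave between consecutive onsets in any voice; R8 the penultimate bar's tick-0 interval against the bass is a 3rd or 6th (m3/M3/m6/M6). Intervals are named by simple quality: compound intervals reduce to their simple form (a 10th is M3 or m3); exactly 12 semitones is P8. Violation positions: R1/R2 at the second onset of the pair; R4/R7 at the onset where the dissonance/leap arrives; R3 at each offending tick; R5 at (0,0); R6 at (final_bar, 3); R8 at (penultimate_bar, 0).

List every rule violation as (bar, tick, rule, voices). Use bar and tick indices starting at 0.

bar 0: v0=G3 v1=G4 downbeat P8
bar 1: v0=E3 v1=G3 downbeat m3
bar 2: v0=D3 v1=F3 downbeat m3
bar 3: v0=C3 v1=G3 downbeat P5
bar 4: v0=D3 v1=A3 downbeat P5
bar 5: v0=C3 v1=A3 downbeat M6
bar 6: v0=B2 v1=D3 downbeat m3
bar 7: v0=A2 v1=E3 downbeat P5
bar 8: v0=F3 v1=D4 downbeat M6
bar 9: v0=G3 v1=G4 downbeat P8
  -> R7 @ bar 2 tick 1 v(1,): F3->B3 leap 6st
  -> R2 @ bar 3 tick 0 v(0, 1): D3/D4 P8 -> C3/G3 P5 similar
  -> R1 @ bar 4 tick 0 v(0, 1): C3/G3 P5 -> D3/A3 P5 similar
  -> R7 @ bar 8 tick 0 v(1,): E3->D4 leap 10st
  -> R2 @ bar 9 tick 0 v(0, 1): F3/A3 M3 -> G3/G4 P8 similar
  -> R7 @ bar 9 tick 0 v(1,): A3->G4 leap 10st

(2, 1, R7, (1,))
(3, 0, R2, (0, 1))
(4, 0, R1, (0, 1))
(8, 0, R7, (1,))
(9, 0, R2, (0, 1))
(9, 0, R7, (1,))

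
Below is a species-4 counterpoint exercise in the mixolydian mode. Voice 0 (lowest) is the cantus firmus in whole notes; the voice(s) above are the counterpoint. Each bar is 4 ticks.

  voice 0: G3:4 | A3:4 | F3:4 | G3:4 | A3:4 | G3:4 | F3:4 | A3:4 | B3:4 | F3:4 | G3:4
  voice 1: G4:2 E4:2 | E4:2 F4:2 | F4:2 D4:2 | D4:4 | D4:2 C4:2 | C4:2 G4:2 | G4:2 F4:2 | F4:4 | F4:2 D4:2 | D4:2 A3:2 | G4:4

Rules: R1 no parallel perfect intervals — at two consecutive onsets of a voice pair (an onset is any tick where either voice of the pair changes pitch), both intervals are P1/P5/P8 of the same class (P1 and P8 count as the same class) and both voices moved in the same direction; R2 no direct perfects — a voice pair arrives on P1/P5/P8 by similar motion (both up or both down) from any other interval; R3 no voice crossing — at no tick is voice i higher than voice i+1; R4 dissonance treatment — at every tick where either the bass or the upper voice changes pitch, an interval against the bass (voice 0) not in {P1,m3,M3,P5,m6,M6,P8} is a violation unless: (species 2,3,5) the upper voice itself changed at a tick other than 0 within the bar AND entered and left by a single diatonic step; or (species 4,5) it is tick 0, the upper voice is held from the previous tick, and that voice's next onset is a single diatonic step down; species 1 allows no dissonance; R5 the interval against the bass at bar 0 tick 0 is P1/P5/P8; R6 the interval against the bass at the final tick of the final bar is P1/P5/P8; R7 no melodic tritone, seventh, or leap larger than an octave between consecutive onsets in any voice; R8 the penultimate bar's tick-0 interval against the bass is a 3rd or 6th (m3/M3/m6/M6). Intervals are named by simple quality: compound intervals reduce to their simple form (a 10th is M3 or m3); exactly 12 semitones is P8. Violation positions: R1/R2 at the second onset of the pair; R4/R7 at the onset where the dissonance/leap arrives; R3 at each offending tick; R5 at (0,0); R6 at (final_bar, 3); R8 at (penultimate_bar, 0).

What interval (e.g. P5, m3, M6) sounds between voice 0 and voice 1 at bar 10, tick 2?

P8

voice 0=G3 voice 1=G4 -> P8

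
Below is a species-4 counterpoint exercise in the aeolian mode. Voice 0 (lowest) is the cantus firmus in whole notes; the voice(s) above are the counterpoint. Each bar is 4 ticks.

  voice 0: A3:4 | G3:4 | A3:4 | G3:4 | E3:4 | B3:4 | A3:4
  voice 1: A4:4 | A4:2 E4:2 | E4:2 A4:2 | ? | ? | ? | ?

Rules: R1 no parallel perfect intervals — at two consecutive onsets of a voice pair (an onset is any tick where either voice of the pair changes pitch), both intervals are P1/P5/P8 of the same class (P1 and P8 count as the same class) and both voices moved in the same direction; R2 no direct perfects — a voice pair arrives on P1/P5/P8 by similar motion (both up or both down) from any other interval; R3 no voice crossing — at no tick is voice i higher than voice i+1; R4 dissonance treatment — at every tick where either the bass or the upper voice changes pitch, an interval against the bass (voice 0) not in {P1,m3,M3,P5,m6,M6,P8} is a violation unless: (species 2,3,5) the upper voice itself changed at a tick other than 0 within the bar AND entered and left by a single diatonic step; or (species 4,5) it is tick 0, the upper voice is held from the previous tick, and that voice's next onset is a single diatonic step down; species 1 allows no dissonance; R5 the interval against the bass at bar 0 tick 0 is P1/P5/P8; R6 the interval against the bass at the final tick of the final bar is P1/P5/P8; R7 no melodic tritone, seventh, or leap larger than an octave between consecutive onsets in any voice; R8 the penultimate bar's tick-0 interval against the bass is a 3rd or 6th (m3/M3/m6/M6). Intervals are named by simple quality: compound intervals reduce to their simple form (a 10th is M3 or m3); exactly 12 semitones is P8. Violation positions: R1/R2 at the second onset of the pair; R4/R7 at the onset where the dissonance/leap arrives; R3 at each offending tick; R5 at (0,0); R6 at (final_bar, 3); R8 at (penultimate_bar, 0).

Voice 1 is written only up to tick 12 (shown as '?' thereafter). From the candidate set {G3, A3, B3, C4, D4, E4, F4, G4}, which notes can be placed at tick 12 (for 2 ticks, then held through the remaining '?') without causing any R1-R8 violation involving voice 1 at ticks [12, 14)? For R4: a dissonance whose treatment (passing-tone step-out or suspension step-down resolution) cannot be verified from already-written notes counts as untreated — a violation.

{E4}

G3: violates R1,R7
A3: violates R4
B3: violates R7
C4: violates R4
D4: violates R2
E4: legal
F4: violates R4
G4: violates R1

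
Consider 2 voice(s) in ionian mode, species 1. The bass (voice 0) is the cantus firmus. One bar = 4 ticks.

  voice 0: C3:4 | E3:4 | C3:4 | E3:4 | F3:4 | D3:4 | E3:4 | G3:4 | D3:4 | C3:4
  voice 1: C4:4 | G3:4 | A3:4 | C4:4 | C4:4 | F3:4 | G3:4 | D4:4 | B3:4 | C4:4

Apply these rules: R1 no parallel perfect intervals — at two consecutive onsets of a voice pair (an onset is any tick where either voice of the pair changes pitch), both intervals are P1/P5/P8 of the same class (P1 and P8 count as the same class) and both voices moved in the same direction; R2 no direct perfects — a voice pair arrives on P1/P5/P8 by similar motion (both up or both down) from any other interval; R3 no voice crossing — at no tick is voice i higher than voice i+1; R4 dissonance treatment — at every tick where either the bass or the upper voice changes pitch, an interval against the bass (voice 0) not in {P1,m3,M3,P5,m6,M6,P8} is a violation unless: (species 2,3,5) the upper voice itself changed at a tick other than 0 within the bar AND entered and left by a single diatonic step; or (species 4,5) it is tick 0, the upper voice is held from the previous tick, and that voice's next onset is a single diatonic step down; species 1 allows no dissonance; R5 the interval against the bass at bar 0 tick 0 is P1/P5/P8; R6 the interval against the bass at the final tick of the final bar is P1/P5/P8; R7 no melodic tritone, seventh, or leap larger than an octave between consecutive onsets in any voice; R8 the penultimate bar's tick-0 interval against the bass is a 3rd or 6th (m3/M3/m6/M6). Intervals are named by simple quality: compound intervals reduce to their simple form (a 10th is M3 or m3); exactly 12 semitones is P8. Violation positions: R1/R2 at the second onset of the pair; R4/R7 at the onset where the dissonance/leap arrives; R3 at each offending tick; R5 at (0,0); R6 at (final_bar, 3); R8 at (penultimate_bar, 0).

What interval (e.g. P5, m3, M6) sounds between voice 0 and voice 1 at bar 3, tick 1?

voice 0=E3 voice 1=C4 -> m6

m6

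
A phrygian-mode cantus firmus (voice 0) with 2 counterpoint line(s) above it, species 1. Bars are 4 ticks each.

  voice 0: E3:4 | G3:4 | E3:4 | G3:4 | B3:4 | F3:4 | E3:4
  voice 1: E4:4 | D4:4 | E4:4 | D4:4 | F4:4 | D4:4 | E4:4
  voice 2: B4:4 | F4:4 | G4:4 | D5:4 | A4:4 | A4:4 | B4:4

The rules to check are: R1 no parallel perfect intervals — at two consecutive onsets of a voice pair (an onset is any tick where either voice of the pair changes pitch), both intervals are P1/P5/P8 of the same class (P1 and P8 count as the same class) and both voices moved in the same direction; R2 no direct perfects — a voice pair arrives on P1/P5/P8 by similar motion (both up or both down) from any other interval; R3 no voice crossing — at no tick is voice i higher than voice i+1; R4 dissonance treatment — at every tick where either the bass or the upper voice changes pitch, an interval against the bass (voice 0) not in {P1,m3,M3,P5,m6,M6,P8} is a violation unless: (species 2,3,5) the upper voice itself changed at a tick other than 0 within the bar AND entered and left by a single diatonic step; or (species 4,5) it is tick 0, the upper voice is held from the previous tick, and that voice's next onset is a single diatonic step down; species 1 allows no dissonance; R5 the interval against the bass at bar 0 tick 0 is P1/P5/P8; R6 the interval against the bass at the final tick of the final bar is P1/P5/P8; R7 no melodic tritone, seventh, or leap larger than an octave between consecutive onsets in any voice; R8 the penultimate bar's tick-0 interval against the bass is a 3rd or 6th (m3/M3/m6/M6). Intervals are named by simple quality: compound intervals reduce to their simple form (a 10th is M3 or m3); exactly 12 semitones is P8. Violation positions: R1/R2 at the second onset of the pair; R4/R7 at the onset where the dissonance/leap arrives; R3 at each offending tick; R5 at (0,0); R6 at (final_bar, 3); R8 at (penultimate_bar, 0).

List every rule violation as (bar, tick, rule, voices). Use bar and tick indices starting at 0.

bar 0: v0=E3 v1=E4 v2=B4 downbeat P5
bar 1: v0=G3 v1=D4 v2=F4 downbeat m7
bar 2: v0=E3 v1=E4 v2=G4 downbeat m3
bar 3: v0=G3 v1=D4 v2=D5 downbeat P5
bar 4: v0=B3 v1=F4 v2=A4 downbeat m7
bar 5: v0=F3 v1=D4 v2=A4 downbeat M3
bar 6: v0=E3 v1=E4 v2=B4 downbeat P5
  -> R4 @ bar 1 tick 0 v(0, 2): G3/F4 m7 untreated
  -> R7 @ bar 1 tick 0 v(2,): B4->F4 leap 6st
  -> R2 @ bar 3 tick 0 v(0, 2): E3/G4 m3 -> G3/D5 P5 similar
  -> R4 @ bar 4 tick 0 v(0, 1): B3/F4 TT untreated
  -> R4 @ bar 4 tick 0 v(0, 2): B3/A4 m7 untreated
  -> R7 @ bar 5 tick 0 v(0,): B3->F3 leap 6st
  -> R1 @ bar 6 tick 0 v(1, 2): D4/A4 P5 -> E4/B4 P5 similar

(1, 0, R4, (0, 2))
(1, 0, R7, (2,))
(3, 0, R2, (0, 2))
(4, 0, R4, (0, 1))
(4, 0, R4, (0, 2))
(5, 0, R7, (0,))
(6, 0, R1, (1, 2))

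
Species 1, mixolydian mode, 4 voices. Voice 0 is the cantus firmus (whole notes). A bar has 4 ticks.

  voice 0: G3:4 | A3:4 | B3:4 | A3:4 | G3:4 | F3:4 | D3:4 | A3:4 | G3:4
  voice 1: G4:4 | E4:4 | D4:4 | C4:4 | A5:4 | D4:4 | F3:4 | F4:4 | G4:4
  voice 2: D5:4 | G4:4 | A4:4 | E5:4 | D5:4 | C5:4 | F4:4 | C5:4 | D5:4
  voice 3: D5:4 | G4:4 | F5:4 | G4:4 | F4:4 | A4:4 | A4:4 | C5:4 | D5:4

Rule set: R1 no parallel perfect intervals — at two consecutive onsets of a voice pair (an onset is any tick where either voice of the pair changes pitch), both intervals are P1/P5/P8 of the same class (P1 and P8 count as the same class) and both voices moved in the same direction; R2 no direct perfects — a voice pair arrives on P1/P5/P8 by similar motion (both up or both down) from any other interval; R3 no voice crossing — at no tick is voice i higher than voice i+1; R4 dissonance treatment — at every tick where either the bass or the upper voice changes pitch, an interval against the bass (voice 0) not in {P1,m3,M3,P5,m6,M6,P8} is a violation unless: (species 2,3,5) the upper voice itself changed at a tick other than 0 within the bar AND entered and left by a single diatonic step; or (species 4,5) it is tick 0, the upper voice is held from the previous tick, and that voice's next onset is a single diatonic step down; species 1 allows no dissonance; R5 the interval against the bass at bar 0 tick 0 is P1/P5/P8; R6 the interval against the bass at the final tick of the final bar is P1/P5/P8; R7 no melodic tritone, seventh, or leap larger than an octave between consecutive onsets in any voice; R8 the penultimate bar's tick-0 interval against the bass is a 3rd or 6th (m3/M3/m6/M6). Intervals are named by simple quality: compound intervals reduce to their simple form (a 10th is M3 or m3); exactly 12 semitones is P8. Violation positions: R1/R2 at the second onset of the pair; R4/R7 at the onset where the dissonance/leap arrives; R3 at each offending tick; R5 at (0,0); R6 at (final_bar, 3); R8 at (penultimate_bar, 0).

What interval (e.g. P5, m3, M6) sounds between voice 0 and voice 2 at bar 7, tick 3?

voice 0=A3 voice 2=C5 -> m3

m3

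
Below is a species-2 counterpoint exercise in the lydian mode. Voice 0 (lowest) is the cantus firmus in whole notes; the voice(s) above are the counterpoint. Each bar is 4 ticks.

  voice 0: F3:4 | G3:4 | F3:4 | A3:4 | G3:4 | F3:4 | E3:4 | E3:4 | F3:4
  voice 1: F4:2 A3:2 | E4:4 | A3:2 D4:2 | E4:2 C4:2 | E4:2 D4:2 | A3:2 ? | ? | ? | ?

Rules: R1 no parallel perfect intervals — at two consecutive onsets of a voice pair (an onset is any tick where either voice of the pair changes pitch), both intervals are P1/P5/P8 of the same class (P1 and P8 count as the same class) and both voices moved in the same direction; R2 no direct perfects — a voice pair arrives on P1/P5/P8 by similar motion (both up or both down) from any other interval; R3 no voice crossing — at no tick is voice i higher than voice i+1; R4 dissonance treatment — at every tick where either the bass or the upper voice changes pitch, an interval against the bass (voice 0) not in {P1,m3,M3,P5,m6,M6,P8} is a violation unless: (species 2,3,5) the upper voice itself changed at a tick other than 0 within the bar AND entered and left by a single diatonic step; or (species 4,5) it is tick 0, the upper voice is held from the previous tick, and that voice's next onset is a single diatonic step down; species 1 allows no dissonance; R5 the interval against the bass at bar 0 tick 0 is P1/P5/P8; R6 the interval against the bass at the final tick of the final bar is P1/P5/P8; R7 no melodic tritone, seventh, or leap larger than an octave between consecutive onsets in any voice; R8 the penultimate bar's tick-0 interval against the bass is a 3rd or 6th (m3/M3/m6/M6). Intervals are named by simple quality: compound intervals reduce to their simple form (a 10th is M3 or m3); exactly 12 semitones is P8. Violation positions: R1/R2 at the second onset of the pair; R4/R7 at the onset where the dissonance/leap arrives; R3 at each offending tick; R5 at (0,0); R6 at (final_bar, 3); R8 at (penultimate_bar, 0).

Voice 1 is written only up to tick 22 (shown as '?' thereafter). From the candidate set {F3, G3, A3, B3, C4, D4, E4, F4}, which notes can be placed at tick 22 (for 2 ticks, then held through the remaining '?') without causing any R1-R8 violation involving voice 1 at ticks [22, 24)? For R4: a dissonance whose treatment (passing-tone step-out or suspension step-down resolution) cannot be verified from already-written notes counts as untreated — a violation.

F3: legal
G3: violates R4
A3: legal
B3: violates R4
C4: legal
D4: legal
E4: violates R4
F4: legal

{A3, C4, D4, F3, F4}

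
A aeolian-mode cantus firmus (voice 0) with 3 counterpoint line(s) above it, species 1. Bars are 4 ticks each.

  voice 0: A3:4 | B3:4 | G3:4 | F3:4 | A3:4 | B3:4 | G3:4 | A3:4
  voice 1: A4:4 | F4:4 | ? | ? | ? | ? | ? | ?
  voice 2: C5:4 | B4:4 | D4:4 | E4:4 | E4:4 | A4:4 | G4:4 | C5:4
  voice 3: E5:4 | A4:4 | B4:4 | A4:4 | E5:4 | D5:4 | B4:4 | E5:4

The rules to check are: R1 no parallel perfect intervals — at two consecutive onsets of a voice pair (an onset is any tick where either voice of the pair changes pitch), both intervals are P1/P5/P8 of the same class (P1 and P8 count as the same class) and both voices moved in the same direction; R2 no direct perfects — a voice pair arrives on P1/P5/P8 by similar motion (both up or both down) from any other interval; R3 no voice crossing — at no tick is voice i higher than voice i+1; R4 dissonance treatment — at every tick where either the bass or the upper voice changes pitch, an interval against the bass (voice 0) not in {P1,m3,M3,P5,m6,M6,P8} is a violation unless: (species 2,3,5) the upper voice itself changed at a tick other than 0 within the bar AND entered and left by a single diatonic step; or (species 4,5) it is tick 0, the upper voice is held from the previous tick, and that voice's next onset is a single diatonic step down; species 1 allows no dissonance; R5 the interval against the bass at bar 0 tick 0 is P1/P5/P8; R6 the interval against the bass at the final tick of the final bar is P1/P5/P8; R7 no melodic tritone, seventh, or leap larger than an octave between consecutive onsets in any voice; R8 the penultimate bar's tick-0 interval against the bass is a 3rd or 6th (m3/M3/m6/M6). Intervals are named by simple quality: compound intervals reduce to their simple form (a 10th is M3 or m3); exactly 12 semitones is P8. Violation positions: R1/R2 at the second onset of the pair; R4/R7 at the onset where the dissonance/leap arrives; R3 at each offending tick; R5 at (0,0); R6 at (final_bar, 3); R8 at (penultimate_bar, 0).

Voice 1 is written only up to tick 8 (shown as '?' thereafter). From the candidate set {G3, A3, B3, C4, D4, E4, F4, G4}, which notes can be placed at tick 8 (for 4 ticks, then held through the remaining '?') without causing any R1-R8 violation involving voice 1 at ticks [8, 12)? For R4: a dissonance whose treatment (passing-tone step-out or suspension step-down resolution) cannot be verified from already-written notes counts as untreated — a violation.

G3: violates R2,R7
A3: violates R4
B3: violates R7
C4: violates R4
D4: violates R2
E4: violates R3
F4: violates R3,R4
G4: violates R3

{}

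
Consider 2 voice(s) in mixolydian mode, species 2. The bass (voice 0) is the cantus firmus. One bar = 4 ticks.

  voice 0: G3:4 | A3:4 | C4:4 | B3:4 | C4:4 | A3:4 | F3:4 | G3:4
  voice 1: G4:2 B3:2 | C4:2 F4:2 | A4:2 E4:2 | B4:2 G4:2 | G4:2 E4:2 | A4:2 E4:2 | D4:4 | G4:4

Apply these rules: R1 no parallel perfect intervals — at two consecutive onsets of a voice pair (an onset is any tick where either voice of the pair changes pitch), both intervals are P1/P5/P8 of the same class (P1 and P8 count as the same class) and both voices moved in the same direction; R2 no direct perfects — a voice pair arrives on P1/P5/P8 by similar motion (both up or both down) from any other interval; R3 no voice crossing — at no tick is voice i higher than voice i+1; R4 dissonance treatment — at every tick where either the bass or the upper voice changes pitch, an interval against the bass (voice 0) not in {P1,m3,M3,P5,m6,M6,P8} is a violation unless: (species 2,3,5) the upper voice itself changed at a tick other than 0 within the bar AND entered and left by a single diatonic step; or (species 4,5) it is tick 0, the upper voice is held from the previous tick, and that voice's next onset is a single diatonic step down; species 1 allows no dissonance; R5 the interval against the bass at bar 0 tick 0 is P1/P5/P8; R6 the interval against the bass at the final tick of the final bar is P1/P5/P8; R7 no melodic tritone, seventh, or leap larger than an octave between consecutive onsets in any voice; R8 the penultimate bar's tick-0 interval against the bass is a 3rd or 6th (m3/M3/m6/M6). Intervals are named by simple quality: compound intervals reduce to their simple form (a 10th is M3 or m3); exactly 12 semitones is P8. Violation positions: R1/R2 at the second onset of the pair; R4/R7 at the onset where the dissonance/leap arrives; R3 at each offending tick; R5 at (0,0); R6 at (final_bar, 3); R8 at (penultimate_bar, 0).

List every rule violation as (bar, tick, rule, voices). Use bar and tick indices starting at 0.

bar 0: v0=G3 v1=G4 downbeat P8
bar 1: v0=A3 v1=C4 downbeat m3
bar 2: v0=C4 v1=A4 downbeat M6
bar 3: v0=B3 v1=B4 downbeat P8
bar 4: v0=C4 v1=G4 downbeat P5
bar 5: v0=A3 v1=A4 downbeat P8
bar 6: v0=F3 v1=D4 downbeat M6
bar 7: v0=G3 v1=G4 downbeat P8
  -> R2 @ bar 7 tick 0 v(0, 1): F3/D4 M6 -> G3/G4 P8 similar

(7, 0, R2, (0, 1))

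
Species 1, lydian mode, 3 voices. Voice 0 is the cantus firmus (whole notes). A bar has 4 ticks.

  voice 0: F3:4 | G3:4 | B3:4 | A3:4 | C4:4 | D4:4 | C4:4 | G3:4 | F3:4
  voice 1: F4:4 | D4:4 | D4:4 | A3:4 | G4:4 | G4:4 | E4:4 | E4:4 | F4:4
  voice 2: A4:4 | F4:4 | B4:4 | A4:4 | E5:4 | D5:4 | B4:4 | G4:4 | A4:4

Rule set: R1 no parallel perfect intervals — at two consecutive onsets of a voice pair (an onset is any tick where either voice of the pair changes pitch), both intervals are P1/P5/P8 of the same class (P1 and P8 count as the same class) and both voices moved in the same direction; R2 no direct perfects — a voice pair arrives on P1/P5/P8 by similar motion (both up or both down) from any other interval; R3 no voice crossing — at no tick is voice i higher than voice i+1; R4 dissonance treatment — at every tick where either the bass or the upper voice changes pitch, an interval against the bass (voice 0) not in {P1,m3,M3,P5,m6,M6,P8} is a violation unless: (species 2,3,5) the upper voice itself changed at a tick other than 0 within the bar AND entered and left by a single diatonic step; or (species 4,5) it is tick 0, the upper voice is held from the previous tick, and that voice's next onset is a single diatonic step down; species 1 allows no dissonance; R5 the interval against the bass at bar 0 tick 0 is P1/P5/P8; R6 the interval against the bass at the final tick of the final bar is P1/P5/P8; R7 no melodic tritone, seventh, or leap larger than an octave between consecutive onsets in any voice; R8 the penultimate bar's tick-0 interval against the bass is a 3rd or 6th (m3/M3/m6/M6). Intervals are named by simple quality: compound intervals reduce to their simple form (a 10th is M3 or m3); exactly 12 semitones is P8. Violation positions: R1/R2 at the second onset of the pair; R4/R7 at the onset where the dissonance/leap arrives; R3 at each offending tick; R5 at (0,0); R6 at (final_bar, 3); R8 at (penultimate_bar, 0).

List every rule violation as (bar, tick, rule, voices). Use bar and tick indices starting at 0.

bar 0: v0=F3 v1=F4 v2=A4 downbeat M3
bar 1: v0=G3 v1=D4 v2=F4 downbeat m7
bar 2: v0=B3 v1=D4 v2=B4 downbeat P8
bar 3: v0=A3 v1=A3 v2=A4 downbeat P8
bar 4: v0=C4 v1=G4 v2=E5 downbeat M3
bar 5: v0=D4 v1=G4 v2=D5 downbeat P8
bar 6: v0=C4 v1=E4 v2=B4 downbeat M7
bar 7: v0=G3 v1=E4 v2=G4 downbeat P8
bar 8: v0=F3 v1=F4 v2=A4 downbeat M3
  -> R5 @ bar 0 tick 0 v(0, 2): opens on M3
  -> R4 @ bar 1 tick 0 v(0, 2): G3/F4 m7 untreated
  -> R2 @ bar 2 tick 0 v(0, 2): G3/F4 m7 -> B3/B4 P8 similar
  -> R7 @ bar 2 tick 0 v(2,): F4->B4 leap 6st
  -> R1 @ bar 3 tick 0 v(0, 2): B3/B4 P8 -> A3/A4 P8 similar
  -> R2 @ bar 3 tick 0 v(0, 1): B3/D4 m3 -> A3/A3 P1 similar
  -> R2 @ bar 3 tick 0 v(1, 2): D4/B4 M6 -> A3/A4 P8 similar
  -> R2 @ bar 4 tick 0 v(0, 1): A3/A3 P1 -> C4/G4 P5 similar
  -> R7 @ bar 4 tick 0 v(1,): A3->G4 leap 10st
  -> R4 @ bar 5 tick 0 v(0, 1): D4/G4 P4 untreated
  -> R1 @ bar 6 tick 0 v(1, 2): G4/D5 P5 -> E4/B4 P5 similar
  -> R4 @ bar 6 tick 0 v(0, 2): C4/B4 M7 untreated
  -> R2 @ bar 7 tick 0 v(0, 2): C4/B4 M7 -> G3/G4 P8 similar
  -> R8 @ bar 7 tick 0 v(0, 2): penult P8 not 3rd/6th
  -> R6 @ bar 8 tick 3 v(0, 2): closes on M3

(0, 0, R5, (0, 2))
(1, 0, R4, (0, 2))
(2, 0, R2, (0, 2))
(2, 0, R7, (2,))
(3, 0, R1, (0, 2))
(3, 0, R2, (0, 1))
(3, 0, R2, (1, 2))
(4, 0, R2, (0, 1))
(4, 0, R7, (1,))
(5, 0, R4, (0, 1))
(6, 0, R1, (1, 2))
(6, 0, R4, (0, 2))
(7, 0, R2, (0, 2))
(7, 0, R8, (0, 2))
(8, 3, R6, (0, 2))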